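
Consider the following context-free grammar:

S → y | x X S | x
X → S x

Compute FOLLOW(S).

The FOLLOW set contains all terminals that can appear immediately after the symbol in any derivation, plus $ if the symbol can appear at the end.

We compute FOLLOW(S) using the standard algorithm.
FOLLOW(S) starts with {$}.
FIRST(S) = {x, y}
FIRST(X) = {x, y}
FOLLOW(S) = {$, x}
FOLLOW(X) = {x, y}
Therefore, FOLLOW(S) = {$, x}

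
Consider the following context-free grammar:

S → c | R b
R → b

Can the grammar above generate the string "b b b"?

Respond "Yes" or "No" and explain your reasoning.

No - no valid derivation exists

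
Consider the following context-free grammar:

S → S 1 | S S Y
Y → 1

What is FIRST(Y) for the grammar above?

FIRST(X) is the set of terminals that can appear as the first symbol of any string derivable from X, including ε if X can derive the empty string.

We compute FIRST(Y) using the standard algorithm.
FIRST(S) = {}
FIRST(Y) = {1}
Therefore, FIRST(Y) = {1}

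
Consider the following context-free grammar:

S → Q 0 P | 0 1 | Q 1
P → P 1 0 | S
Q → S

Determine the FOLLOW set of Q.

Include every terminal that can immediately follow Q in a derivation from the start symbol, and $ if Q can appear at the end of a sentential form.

We compute FOLLOW(Q) using the standard algorithm.
FOLLOW(S) starts with {$}.
FIRST(P) = {0}
FIRST(Q) = {0}
FIRST(S) = {0}
FOLLOW(P) = {$, 0, 1}
FOLLOW(Q) = {0, 1}
FOLLOW(S) = {$, 0, 1}
Therefore, FOLLOW(Q) = {0, 1}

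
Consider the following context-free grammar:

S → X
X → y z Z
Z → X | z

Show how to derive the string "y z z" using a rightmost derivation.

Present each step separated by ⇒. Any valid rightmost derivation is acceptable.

S ⇒ X ⇒ y z Z ⇒ y z z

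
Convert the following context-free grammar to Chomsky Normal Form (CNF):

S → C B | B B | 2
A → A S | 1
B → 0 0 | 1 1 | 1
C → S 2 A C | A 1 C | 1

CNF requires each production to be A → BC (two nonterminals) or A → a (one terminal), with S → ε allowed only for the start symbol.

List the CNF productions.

S → 2; A → 1; T0 → 0; T1 → 1; B → 1; T2 → 2; C → 1; S → C B; S → B B; A → A S; B → T0 T0; B → T1 T1; C → S X0; X0 → T2 X1; X1 → A C; C → A X2; X2 → T1 C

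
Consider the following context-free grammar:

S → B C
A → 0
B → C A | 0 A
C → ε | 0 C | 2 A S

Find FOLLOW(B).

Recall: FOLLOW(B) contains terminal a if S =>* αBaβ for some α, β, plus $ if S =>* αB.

We compute FOLLOW(B) using the standard algorithm.
FOLLOW(S) starts with {$}.
FIRST(A) = {0}
FIRST(B) = {0, 2}
FIRST(C) = {0, 2, ε}
FIRST(S) = {0, 2}
FOLLOW(A) = {$, 0, 2}
FOLLOW(B) = {$, 0, 2}
FOLLOW(C) = {$, 0}
FOLLOW(S) = {$, 0}
Therefore, FOLLOW(B) = {$, 0, 2}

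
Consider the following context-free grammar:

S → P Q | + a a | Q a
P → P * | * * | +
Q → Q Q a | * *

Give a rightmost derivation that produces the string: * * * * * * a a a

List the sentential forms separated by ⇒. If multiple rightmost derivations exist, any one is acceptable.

S ⇒ Q a ⇒ Q Q a a ⇒ Q Q Q a a a ⇒ Q Q * * a a a ⇒ Q * * * * a a a ⇒ * * * * * * a a a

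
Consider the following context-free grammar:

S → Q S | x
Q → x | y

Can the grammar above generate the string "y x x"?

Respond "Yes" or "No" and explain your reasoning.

Yes - a valid derivation exists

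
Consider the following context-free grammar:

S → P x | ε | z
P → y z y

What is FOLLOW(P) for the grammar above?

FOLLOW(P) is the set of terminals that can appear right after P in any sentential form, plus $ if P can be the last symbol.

We compute FOLLOW(P) using the standard algorithm.
FOLLOW(S) starts with {$}.
FIRST(P) = {y}
FIRST(S) = {y, z, ε}
FOLLOW(P) = {x}
FOLLOW(S) = {$}
Therefore, FOLLOW(P) = {x}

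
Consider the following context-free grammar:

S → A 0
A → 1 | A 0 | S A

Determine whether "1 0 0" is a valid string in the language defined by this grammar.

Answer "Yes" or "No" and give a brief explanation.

Yes - a valid derivation exists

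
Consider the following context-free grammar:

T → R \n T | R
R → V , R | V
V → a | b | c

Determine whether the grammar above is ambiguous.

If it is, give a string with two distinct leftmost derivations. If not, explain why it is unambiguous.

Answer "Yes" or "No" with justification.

No - the grammar is unambiguous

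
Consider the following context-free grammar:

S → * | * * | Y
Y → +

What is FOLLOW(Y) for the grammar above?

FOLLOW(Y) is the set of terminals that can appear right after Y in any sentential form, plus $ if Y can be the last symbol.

We compute FOLLOW(Y) using the standard algorithm.
FOLLOW(S) starts with {$}.
FIRST(S) = {*, +}
FIRST(Y) = {+}
FOLLOW(S) = {$}
FOLLOW(Y) = {$}
Therefore, FOLLOW(Y) = {$}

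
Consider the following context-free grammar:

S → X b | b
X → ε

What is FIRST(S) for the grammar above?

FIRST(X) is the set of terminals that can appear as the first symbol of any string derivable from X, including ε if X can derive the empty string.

We compute FIRST(S) using the standard algorithm.
FIRST(S) = {b}
FIRST(X) = {ε}
Therefore, FIRST(S) = {b}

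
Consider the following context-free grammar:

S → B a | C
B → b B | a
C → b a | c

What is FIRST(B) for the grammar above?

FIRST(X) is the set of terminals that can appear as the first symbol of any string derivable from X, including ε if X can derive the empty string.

We compute FIRST(B) using the standard algorithm.
FIRST(B) = {a, b}
FIRST(C) = {b, c}
FIRST(S) = {a, b, c}
Therefore, FIRST(B) = {a, b}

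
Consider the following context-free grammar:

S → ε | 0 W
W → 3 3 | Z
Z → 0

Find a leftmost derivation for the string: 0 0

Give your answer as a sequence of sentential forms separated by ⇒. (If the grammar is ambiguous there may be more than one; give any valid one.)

S ⇒ 0 W ⇒ 0 Z ⇒ 0 0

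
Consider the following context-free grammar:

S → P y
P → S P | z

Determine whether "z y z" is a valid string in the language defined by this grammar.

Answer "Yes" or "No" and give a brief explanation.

No - no valid derivation exists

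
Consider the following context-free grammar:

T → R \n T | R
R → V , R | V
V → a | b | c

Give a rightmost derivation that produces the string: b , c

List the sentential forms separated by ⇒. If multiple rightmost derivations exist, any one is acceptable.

T ⇒ R ⇒ V , R ⇒ V , V ⇒ V , c ⇒ b , c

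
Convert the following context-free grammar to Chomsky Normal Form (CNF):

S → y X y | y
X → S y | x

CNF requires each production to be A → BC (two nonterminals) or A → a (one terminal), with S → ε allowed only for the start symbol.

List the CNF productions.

TY → y; S → y; X → x; S → TY X0; X0 → X TY; X → S TY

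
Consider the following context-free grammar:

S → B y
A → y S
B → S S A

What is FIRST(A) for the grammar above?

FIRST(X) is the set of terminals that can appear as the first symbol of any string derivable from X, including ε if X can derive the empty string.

We compute FIRST(A) using the standard algorithm.
FIRST(A) = {y}
FIRST(B) = {}
FIRST(S) = {}
Therefore, FIRST(A) = {y}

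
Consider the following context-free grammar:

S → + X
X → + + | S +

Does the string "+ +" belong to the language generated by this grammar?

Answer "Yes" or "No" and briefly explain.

No - no valid derivation exists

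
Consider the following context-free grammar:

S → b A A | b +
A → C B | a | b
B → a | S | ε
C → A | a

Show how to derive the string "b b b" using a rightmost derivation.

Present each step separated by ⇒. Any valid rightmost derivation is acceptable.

S ⇒ b A A ⇒ b A b ⇒ b b b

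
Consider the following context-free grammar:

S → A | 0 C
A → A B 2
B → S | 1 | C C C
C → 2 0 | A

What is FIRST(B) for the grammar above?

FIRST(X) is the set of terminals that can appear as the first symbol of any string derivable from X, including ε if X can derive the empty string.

We compute FIRST(B) using the standard algorithm.
FIRST(A) = {}
FIRST(B) = {0, 1, 2}
FIRST(C) = {2}
FIRST(S) = {0}
Therefore, FIRST(B) = {0, 1, 2}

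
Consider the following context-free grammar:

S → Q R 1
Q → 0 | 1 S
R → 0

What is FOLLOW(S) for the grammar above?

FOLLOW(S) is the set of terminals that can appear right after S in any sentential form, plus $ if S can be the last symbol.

We compute FOLLOW(S) using the standard algorithm.
FOLLOW(S) starts with {$}.
FIRST(Q) = {0, 1}
FIRST(R) = {0}
FIRST(S) = {0, 1}
FOLLOW(Q) = {0}
FOLLOW(R) = {1}
FOLLOW(S) = {$, 0}
Therefore, FOLLOW(S) = {$, 0}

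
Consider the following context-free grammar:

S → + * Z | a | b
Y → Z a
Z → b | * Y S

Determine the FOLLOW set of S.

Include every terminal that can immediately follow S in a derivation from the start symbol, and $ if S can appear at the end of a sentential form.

We compute FOLLOW(S) using the standard algorithm.
FOLLOW(S) starts with {$}.
FIRST(S) = {+, a, b}
FIRST(Y) = {*, b}
FIRST(Z) = {*, b}
FOLLOW(S) = {$, a}
FOLLOW(Y) = {+, a, b}
FOLLOW(Z) = {$, a}
Therefore, FOLLOW(S) = {$, a}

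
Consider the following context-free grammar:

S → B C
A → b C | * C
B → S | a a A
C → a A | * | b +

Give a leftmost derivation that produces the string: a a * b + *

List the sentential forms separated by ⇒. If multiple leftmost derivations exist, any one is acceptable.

S ⇒ B C ⇒ a a A C ⇒ a a * C C ⇒ a a * b + C ⇒ a a * b + *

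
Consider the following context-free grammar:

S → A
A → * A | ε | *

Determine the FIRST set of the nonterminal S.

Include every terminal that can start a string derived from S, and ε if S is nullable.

We compute FIRST(S) using the standard algorithm.
FIRST(A) = {*, ε}
FIRST(S) = {*, ε}
Therefore, FIRST(S) = {*, ε}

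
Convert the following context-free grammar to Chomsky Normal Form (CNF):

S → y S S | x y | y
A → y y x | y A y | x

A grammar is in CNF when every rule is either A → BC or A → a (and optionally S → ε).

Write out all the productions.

TY → y; TX → x; S → y; A → x; S → TY X0; X0 → S S; S → TX TY; A → TY X1; X1 → TY TX; A → TY X2; X2 → A TY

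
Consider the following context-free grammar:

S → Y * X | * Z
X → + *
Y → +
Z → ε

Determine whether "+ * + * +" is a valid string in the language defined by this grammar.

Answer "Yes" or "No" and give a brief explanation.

No - no valid derivation exists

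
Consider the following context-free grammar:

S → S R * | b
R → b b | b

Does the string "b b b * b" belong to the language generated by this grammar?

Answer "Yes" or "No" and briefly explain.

No - no valid derivation exists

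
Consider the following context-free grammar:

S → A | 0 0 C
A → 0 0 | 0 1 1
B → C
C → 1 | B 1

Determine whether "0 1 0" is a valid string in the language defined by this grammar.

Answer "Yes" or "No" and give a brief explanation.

No - no valid derivation exists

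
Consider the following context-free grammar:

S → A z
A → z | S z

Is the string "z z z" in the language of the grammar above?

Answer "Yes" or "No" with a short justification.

No - no valid derivation exists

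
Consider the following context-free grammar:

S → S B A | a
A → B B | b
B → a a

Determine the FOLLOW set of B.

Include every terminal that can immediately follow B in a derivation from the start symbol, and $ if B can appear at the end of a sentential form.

We compute FOLLOW(B) using the standard algorithm.
FOLLOW(S) starts with {$}.
FIRST(A) = {a, b}
FIRST(B) = {a}
FIRST(S) = {a}
FOLLOW(A) = {$, a}
FOLLOW(B) = {$, a, b}
FOLLOW(S) = {$, a}
Therefore, FOLLOW(B) = {$, a, b}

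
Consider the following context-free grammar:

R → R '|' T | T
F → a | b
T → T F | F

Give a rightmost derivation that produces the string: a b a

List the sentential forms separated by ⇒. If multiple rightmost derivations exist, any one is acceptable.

R ⇒ T ⇒ T F ⇒ T a ⇒ T F a ⇒ T b a ⇒ F b a ⇒ a b a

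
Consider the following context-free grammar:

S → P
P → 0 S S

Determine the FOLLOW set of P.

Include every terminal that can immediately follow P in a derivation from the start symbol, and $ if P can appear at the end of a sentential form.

We compute FOLLOW(P) using the standard algorithm.
FOLLOW(S) starts with {$}.
FIRST(P) = {0}
FIRST(S) = {0}
FOLLOW(P) = {$, 0}
FOLLOW(S) = {$, 0}
Therefore, FOLLOW(P) = {$, 0}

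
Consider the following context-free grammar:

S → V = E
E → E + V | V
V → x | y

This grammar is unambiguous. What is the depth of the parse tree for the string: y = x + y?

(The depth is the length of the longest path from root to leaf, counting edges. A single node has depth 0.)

4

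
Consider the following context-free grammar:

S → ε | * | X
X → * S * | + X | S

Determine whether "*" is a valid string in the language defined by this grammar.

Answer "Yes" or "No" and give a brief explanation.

Yes - a valid derivation exists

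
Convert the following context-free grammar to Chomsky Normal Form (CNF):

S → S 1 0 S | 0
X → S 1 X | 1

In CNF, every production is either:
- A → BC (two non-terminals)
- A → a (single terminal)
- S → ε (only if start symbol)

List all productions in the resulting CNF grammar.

T1 → 1; T0 → 0; S → 0; X → 1; S → S X0; X0 → T1 X1; X1 → T0 S; X → S X2; X2 → T1 X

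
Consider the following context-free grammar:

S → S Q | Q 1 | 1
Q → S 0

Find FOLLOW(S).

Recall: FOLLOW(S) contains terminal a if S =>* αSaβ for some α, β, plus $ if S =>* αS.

We compute FOLLOW(S) using the standard algorithm.
FOLLOW(S) starts with {$}.
FIRST(Q) = {1}
FIRST(S) = {1}
FOLLOW(Q) = {$, 0, 1}
FOLLOW(S) = {$, 0, 1}
Therefore, FOLLOW(S) = {$, 0, 1}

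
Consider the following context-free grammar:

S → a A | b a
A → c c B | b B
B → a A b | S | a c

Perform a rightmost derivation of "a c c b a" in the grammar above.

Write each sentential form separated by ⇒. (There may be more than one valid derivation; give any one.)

S ⇒ a A ⇒ a c c B ⇒ a c c S ⇒ a c c b a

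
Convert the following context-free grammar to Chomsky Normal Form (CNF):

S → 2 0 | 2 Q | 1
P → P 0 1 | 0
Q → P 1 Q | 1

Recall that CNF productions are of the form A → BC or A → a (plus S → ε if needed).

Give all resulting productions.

T2 → 2; T0 → 0; S → 1; T1 → 1; P → 0; Q → 1; S → T2 T0; S → T2 Q; P → P X0; X0 → T0 T1; Q → P X1; X1 → T1 Q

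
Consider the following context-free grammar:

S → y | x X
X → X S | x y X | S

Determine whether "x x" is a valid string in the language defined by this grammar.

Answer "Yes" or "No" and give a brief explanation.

No - no valid derivation exists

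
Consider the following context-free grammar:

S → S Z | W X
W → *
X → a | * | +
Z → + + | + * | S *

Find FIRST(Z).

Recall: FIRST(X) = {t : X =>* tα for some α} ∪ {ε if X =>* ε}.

We compute FIRST(Z) using the standard algorithm.
FIRST(S) = {*}
FIRST(W) = {*}
FIRST(X) = {*, +, a}
FIRST(Z) = {*, +}
Therefore, FIRST(Z) = {*, +}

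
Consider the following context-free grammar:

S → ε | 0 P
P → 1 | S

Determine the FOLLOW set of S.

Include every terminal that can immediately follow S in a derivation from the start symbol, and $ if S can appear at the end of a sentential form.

We compute FOLLOW(S) using the standard algorithm.
FOLLOW(S) starts with {$}.
FIRST(P) = {0, 1, ε}
FIRST(S) = {0, ε}
FOLLOW(P) = {$}
FOLLOW(S) = {$}
Therefore, FOLLOW(S) = {$}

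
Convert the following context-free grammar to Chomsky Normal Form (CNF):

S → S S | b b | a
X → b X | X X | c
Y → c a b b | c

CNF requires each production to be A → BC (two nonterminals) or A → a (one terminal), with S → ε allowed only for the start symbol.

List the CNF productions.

TB → b; S → a; X → c; TC → c; TA → a; Y → c; S → S S; S → TB TB; X → TB X; X → X X; Y → TC X0; X0 → TA X1; X1 → TB TB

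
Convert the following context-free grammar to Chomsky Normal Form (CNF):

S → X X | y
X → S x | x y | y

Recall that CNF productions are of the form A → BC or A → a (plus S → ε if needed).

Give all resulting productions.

S → y; TX → x; TY → y; X → y; S → X X; X → S TX; X → TX TY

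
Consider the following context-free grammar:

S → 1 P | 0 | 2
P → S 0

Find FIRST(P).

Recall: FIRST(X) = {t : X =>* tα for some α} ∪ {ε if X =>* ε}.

We compute FIRST(P) using the standard algorithm.
FIRST(P) = {0, 1, 2}
FIRST(S) = {0, 1, 2}
Therefore, FIRST(P) = {0, 1, 2}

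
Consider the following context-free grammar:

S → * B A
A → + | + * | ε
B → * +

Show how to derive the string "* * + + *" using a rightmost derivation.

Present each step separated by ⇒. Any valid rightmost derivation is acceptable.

S ⇒ * B A ⇒ * B + * ⇒ * * + + *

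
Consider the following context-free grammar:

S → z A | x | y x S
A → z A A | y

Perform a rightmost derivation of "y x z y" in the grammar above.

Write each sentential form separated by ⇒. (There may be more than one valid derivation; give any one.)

S ⇒ y x S ⇒ y x z A ⇒ y x z y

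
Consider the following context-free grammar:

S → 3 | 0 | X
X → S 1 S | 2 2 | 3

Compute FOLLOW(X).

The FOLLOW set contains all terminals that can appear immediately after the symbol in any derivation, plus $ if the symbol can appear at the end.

We compute FOLLOW(X) using the standard algorithm.
FOLLOW(S) starts with {$}.
FIRST(S) = {0, 2, 3}
FIRST(X) = {0, 2, 3}
FOLLOW(S) = {$, 1}
FOLLOW(X) = {$, 1}
Therefore, FOLLOW(X) = {$, 1}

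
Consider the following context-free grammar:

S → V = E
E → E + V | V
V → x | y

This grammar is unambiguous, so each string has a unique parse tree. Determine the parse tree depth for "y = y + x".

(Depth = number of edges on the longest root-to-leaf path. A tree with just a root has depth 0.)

4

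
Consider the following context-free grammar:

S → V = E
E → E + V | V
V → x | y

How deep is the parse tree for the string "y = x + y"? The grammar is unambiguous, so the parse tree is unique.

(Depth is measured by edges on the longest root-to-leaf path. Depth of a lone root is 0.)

4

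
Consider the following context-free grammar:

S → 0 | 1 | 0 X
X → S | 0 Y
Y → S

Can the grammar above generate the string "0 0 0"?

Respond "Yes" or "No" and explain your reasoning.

Yes - a valid derivation exists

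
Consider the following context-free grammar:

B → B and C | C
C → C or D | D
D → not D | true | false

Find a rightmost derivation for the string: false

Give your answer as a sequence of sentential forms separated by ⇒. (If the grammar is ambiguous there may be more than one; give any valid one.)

B ⇒ C ⇒ D ⇒ false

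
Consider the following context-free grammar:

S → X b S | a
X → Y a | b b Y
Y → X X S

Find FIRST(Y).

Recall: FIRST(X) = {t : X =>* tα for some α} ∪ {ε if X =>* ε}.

We compute FIRST(Y) using the standard algorithm.
FIRST(S) = {a, b}
FIRST(X) = {b}
FIRST(Y) = {b}
Therefore, FIRST(Y) = {b}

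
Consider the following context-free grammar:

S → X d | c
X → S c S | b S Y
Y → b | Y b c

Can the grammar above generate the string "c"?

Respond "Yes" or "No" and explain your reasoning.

Yes - a valid derivation exists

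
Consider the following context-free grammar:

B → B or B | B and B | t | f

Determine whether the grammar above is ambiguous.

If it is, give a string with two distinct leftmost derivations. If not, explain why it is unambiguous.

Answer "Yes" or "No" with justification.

Yes - the string 'f or t and f or t and t' has two distinct leftmost derivations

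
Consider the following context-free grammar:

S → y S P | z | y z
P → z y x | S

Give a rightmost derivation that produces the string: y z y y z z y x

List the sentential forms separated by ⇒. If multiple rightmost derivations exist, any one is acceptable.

S ⇒ y S P ⇒ y S S ⇒ y S y S P ⇒ y S y S z y x ⇒ y S y y z z y x ⇒ y z y y z z y x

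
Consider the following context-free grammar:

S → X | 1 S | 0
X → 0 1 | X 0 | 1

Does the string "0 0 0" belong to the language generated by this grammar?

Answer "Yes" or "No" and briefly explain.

No - no valid derivation exists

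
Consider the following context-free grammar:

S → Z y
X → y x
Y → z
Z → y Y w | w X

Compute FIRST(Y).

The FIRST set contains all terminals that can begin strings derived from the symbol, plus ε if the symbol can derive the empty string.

We compute FIRST(Y) using the standard algorithm.
FIRST(S) = {w, y}
FIRST(X) = {y}
FIRST(Y) = {z}
FIRST(Z) = {w, y}
Therefore, FIRST(Y) = {z}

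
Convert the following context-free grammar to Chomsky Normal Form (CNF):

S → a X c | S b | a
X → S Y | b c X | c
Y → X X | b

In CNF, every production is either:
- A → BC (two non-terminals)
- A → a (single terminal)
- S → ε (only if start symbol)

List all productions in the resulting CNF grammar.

TA → a; TC → c; TB → b; S → a; X → c; Y → b; S → TA X0; X0 → X TC; S → S TB; X → S Y; X → TB X1; X1 → TC X; Y → X X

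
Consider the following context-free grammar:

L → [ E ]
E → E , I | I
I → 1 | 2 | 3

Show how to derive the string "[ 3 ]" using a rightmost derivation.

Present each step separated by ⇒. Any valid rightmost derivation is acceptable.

L ⇒ [ E ] ⇒ [ I ] ⇒ [ 3 ]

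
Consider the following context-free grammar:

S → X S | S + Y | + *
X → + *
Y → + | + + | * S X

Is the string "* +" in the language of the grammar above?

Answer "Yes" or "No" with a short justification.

No - no valid derivation exists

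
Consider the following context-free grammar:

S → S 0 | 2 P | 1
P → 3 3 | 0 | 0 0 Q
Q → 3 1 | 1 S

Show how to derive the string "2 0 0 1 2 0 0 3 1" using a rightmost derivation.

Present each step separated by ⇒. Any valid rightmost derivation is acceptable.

S ⇒ 2 P ⇒ 2 0 0 Q ⇒ 2 0 0 1 S ⇒ 2 0 0 1 2 P ⇒ 2 0 0 1 2 0 0 Q ⇒ 2 0 0 1 2 0 0 3 1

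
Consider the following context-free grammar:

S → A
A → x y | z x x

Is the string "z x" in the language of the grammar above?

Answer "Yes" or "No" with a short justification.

No - no valid derivation exists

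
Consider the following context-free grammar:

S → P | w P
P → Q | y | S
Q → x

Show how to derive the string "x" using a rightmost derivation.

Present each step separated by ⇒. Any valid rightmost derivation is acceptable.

S ⇒ P ⇒ Q ⇒ x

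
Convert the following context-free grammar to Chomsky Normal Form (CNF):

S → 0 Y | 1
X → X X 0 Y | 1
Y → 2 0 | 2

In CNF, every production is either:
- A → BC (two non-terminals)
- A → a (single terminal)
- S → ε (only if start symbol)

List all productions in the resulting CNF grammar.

T0 → 0; S → 1; X → 1; T2 → 2; Y → 2; S → T0 Y; X → X X0; X0 → X X1; X1 → T0 Y; Y → T2 T0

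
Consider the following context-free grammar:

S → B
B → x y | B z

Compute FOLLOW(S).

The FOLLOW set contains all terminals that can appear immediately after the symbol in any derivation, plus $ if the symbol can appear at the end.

We compute FOLLOW(S) using the standard algorithm.
FOLLOW(S) starts with {$}.
FIRST(B) = {x}
FIRST(S) = {x}
FOLLOW(B) = {$, z}
FOLLOW(S) = {$}
Therefore, FOLLOW(S) = {$}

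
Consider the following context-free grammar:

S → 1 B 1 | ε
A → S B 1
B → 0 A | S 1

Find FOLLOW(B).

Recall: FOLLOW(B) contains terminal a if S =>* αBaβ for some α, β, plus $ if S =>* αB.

We compute FOLLOW(B) using the standard algorithm.
FOLLOW(S) starts with {$}.
FIRST(A) = {0, 1}
FIRST(B) = {0, 1}
FIRST(S) = {1, ε}
FOLLOW(A) = {1}
FOLLOW(B) = {1}
FOLLOW(S) = {$, 0, 1}
Therefore, FOLLOW(B) = {1}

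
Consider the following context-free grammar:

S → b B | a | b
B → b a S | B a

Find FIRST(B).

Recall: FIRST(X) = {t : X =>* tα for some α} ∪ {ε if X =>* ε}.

We compute FIRST(B) using the standard algorithm.
FIRST(B) = {b}
FIRST(S) = {a, b}
Therefore, FIRST(B) = {b}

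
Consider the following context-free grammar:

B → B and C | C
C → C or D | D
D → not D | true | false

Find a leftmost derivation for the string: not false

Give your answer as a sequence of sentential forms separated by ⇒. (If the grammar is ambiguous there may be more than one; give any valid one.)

B ⇒ C ⇒ D ⇒ not D ⇒ not false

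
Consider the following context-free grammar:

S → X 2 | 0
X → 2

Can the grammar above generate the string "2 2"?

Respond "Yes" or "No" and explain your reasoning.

Yes - a valid derivation exists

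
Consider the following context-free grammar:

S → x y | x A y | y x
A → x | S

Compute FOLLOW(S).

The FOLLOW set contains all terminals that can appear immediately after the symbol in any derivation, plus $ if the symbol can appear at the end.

We compute FOLLOW(S) using the standard algorithm.
FOLLOW(S) starts with {$}.
FIRST(A) = {x, y}
FIRST(S) = {x, y}
FOLLOW(A) = {y}
FOLLOW(S) = {$, y}
Therefore, FOLLOW(S) = {$, y}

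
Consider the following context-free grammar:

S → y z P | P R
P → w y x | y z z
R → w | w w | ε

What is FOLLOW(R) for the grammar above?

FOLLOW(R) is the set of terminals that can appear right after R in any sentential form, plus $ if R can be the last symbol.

We compute FOLLOW(R) using the standard algorithm.
FOLLOW(S) starts with {$}.
FIRST(P) = {w, y}
FIRST(R) = {w, ε}
FIRST(S) = {w, y}
FOLLOW(P) = {$, w}
FOLLOW(R) = {$}
FOLLOW(S) = {$}
Therefore, FOLLOW(R) = {$}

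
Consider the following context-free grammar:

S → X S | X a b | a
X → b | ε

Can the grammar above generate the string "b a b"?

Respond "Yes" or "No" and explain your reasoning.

Yes - a valid derivation exists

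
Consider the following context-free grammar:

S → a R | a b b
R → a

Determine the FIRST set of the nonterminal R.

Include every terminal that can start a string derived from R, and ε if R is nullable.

We compute FIRST(R) using the standard algorithm.
FIRST(R) = {a}
FIRST(S) = {a}
Therefore, FIRST(R) = {a}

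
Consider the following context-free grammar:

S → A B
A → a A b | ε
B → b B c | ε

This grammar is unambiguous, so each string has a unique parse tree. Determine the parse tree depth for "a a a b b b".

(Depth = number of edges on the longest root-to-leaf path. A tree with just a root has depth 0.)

5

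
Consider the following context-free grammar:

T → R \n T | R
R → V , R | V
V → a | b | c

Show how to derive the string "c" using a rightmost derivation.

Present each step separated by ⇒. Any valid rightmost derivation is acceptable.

T ⇒ R ⇒ V ⇒ c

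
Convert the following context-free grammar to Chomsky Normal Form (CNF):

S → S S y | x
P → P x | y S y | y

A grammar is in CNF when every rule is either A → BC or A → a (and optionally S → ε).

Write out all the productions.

TY → y; S → x; TX → x; P → y; S → S X0; X0 → S TY; P → P TX; P → TY X1; X1 → S TY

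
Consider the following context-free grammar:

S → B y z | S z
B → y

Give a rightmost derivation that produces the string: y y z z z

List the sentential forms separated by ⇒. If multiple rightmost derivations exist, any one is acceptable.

S ⇒ S z ⇒ S z z ⇒ B y z z z ⇒ y y z z z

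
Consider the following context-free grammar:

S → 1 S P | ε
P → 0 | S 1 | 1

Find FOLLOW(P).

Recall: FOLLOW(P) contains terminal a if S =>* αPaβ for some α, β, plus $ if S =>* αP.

We compute FOLLOW(P) using the standard algorithm.
FOLLOW(S) starts with {$}.
FIRST(P) = {0, 1}
FIRST(S) = {1, ε}
FOLLOW(P) = {$, 0, 1}
FOLLOW(S) = {$, 0, 1}
Therefore, FOLLOW(P) = {$, 0, 1}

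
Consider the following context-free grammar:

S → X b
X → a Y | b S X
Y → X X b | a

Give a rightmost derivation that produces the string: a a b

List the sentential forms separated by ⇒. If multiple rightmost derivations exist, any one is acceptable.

S ⇒ X b ⇒ a Y b ⇒ a a b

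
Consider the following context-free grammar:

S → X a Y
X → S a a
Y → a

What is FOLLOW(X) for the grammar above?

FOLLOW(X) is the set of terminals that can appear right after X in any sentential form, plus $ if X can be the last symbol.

We compute FOLLOW(X) using the standard algorithm.
FOLLOW(S) starts with {$}.
FIRST(S) = {}
FIRST(X) = {}
FIRST(Y) = {a}
FOLLOW(S) = {$, a}
FOLLOW(X) = {a}
FOLLOW(Y) = {$, a}
Therefore, FOLLOW(X) = {a}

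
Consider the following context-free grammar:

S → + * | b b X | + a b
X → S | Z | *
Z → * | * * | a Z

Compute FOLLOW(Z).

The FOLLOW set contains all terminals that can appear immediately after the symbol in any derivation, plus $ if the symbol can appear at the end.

We compute FOLLOW(Z) using the standard algorithm.
FOLLOW(S) starts with {$}.
FIRST(S) = {+, b}
FIRST(X) = {*, +, a, b}
FIRST(Z) = {*, a}
FOLLOW(S) = {$}
FOLLOW(X) = {$}
FOLLOW(Z) = {$}
Therefore, FOLLOW(Z) = {$}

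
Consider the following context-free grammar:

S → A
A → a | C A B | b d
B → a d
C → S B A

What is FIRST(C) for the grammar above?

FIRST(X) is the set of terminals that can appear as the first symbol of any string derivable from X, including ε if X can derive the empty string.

We compute FIRST(C) using the standard algorithm.
FIRST(A) = {a, b}
FIRST(B) = {a}
FIRST(C) = {a, b}
FIRST(S) = {a, b}
Therefore, FIRST(C) = {a, b}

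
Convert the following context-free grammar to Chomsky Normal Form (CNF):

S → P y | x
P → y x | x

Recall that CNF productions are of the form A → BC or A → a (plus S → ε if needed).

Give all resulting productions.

TY → y; S → x; TX → x; P → x; S → P TY; P → TY TX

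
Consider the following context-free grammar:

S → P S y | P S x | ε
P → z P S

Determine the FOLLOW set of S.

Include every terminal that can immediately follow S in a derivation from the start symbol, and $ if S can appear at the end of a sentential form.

We compute FOLLOW(S) using the standard algorithm.
FOLLOW(S) starts with {$}.
FIRST(P) = {z}
FIRST(S) = {z, ε}
FOLLOW(P) = {x, y, z}
FOLLOW(S) = {$, x, y, z}
Therefore, FOLLOW(S) = {$, x, y, z}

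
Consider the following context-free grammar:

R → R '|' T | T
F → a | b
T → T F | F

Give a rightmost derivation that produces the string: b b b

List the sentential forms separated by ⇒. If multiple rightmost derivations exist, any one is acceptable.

R ⇒ T ⇒ T F ⇒ T b ⇒ T F b ⇒ T b b ⇒ F b b ⇒ b b b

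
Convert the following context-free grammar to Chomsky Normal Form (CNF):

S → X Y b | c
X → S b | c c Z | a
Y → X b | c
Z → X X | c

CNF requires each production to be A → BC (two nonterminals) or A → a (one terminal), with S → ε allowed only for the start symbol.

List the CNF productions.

TB → b; S → c; TC → c; X → a; Y → c; Z → c; S → X X0; X0 → Y TB; X → S TB; X → TC X1; X1 → TC Z; Y → X TB; Z → X X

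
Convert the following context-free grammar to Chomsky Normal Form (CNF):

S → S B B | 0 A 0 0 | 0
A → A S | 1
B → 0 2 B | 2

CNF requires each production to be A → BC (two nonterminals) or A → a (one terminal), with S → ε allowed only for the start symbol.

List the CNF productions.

T0 → 0; S → 0; A → 1; T2 → 2; B → 2; S → S X0; X0 → B B; S → T0 X1; X1 → A X2; X2 → T0 T0; A → A S; B → T0 X3; X3 → T2 B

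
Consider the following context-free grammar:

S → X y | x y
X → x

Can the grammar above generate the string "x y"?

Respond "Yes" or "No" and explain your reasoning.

Yes - a valid derivation exists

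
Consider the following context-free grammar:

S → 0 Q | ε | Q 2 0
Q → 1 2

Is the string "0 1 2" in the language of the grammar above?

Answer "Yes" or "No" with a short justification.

Yes - a valid derivation exists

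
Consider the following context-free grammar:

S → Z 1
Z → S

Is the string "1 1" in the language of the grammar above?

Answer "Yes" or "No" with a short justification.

No - no valid derivation exists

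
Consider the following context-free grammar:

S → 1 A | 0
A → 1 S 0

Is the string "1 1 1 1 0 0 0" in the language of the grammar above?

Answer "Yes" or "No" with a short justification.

Yes - a valid derivation exists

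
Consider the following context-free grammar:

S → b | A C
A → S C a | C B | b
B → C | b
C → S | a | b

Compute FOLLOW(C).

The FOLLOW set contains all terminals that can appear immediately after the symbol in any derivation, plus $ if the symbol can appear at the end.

We compute FOLLOW(C) using the standard algorithm.
FOLLOW(S) starts with {$}.
FIRST(A) = {a, b}
FIRST(B) = {a, b}
FIRST(C) = {a, b}
FIRST(S) = {a, b}
FOLLOW(A) = {a, b}
FOLLOW(B) = {a, b}
FOLLOW(C) = {$, a, b}
FOLLOW(S) = {$, a, b}
Therefore, FOLLOW(C) = {$, a, b}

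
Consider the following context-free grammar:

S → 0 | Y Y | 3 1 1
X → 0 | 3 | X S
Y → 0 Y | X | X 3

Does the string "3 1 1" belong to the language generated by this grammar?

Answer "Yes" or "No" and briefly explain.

Yes - a valid derivation exists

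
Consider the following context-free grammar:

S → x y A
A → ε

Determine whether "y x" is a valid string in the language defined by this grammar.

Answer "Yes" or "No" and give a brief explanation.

No - no valid derivation exists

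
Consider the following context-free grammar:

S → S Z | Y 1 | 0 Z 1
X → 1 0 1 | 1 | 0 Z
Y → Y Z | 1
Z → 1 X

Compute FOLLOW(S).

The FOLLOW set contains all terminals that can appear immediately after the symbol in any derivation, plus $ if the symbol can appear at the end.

We compute FOLLOW(S) using the standard algorithm.
FOLLOW(S) starts with {$}.
FIRST(S) = {0, 1}
FIRST(X) = {0, 1}
FIRST(Y) = {1}
FIRST(Z) = {1}
FOLLOW(S) = {$, 1}
FOLLOW(X) = {$, 1}
FOLLOW(Y) = {1}
FOLLOW(Z) = {$, 1}
Therefore, FOLLOW(S) = {$, 1}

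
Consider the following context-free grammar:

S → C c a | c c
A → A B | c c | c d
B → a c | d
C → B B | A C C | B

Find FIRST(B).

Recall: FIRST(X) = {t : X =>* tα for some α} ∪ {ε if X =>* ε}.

We compute FIRST(B) using the standard algorithm.
FIRST(A) = {c}
FIRST(B) = {a, d}
FIRST(C) = {a, c, d}
FIRST(S) = {a, c, d}
Therefore, FIRST(B) = {a, d}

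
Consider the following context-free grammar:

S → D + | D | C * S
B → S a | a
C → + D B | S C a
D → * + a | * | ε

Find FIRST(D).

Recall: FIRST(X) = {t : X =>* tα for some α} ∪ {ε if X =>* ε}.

We compute FIRST(D) using the standard algorithm.
FIRST(B) = {*, +, a}
FIRST(C) = {*, +}
FIRST(D) = {*, ε}
FIRST(S) = {*, +, ε}
Therefore, FIRST(D) = {*, ε}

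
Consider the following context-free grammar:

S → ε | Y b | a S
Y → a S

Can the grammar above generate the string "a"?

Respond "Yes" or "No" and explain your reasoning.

Yes - a valid derivation exists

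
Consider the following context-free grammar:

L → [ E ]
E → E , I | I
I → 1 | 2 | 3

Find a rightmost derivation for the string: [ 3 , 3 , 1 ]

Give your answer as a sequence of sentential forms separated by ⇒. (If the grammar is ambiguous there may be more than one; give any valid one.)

L ⇒ [ E ] ⇒ [ E , I ] ⇒ [ E , 1 ] ⇒ [ E , I , 1 ] ⇒ [ E , 3 , 1 ] ⇒ [ I , 3 , 1 ] ⇒ [ 3 , 3 , 1 ]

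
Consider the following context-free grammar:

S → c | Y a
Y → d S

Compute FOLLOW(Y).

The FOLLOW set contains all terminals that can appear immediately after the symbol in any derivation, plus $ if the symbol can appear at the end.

We compute FOLLOW(Y) using the standard algorithm.
FOLLOW(S) starts with {$}.
FIRST(S) = {c, d}
FIRST(Y) = {d}
FOLLOW(S) = {$, a}
FOLLOW(Y) = {a}
Therefore, FOLLOW(Y) = {a}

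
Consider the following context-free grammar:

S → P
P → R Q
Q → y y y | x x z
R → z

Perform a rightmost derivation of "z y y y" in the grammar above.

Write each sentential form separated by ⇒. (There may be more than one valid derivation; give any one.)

S ⇒ P ⇒ R Q ⇒ R y y y ⇒ z y y y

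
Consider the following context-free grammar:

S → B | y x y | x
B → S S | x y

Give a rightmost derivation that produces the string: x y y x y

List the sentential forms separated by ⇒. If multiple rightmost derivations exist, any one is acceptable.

S ⇒ B ⇒ S S ⇒ S y x y ⇒ B y x y ⇒ x y y x y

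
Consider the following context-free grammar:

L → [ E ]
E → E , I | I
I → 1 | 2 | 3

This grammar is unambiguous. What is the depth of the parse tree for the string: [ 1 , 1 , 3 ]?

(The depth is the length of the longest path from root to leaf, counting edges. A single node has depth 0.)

5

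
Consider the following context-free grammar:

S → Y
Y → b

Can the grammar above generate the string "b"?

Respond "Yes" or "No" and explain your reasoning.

Yes - a valid derivation exists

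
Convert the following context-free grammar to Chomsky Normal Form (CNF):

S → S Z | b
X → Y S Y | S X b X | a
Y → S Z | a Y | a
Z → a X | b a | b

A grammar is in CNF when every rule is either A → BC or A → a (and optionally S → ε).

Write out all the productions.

S → b; TB → b; X → a; TA → a; Y → a; Z → b; S → S Z; X → Y X0; X0 → S Y; X → S X1; X1 → X X2; X2 → TB X; Y → S Z; Y → TA Y; Z → TA X; Z → TB TA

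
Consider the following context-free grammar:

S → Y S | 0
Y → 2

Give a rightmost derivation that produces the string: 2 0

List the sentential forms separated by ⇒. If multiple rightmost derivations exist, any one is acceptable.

S ⇒ Y S ⇒ Y 0 ⇒ 2 0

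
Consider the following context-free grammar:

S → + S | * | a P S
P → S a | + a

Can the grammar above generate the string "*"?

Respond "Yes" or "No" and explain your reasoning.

Yes - a valid derivation exists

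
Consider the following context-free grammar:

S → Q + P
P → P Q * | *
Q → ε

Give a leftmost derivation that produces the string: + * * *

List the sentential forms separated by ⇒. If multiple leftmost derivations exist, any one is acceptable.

S ⇒ Q + P ⇒ + P ⇒ + P Q * ⇒ + P Q * Q * ⇒ + * Q * Q * ⇒ + * * Q * ⇒ + * * *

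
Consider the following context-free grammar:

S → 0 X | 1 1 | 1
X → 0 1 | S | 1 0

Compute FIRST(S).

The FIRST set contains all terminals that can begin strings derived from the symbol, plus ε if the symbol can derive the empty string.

We compute FIRST(S) using the standard algorithm.
FIRST(S) = {0, 1}
FIRST(X) = {0, 1}
Therefore, FIRST(S) = {0, 1}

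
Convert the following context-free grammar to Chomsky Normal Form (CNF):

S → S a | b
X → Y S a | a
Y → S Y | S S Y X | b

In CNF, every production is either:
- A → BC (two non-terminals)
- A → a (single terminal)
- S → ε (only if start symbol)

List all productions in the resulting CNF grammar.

TA → a; S → b; X → a; Y → b; S → S TA; X → Y X0; X0 → S TA; Y → S Y; Y → S X1; X1 → S X2; X2 → Y X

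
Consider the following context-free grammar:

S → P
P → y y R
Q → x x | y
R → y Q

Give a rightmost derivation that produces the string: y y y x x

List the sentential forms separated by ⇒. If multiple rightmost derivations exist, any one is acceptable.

S ⇒ P ⇒ y y R ⇒ y y y Q ⇒ y y y x x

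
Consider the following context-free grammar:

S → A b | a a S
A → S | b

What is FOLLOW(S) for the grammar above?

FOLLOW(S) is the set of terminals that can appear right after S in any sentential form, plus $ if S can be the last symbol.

We compute FOLLOW(S) using the standard algorithm.
FOLLOW(S) starts with {$}.
FIRST(A) = {a, b}
FIRST(S) = {a, b}
FOLLOW(A) = {b}
FOLLOW(S) = {$, b}
Therefore, FOLLOW(S) = {$, b}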